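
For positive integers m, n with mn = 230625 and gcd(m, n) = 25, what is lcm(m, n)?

9225

gcd·lcm = product, so lcm = 230625/25 = 9225.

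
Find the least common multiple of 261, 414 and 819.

261 = 3² · 29; 414 = 2 · 3² · 23; 819 = 3² · 7 · 13
lcm takes max exponent of each prime: 2 · 3² · 7 · 13 · 23 · 29 = 1092546

1092546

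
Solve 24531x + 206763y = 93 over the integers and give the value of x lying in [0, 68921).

Euclid: 206763 = 8·24531 + 10515; 24531 = 2·10515 + 3501; 10515 = 3·3501 + 12; 3501 = 291·12 + 9; 12 = 1·9 + 3; 9 = 3·3 + 0 → gcd = 3; 93 = 3·31.
Back-substitution yields 24531·(-17245) + 206763·(2046) = 3, so one solution is x = -17245·31 = -534595, y = 2046·31 = 63426.
Solutions in x differ by 206763/3 = 68921; the one in [0, 68921) is -534595 mod 68921 = 16773.

16773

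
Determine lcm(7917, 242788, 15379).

123093516

7917 = 3 · 7 · 13 · 29; 242788 = 2² · 7 · 13 · 23 · 29; 15379 = 7 · 13³
lcm takes max exponent of each prime: 2² · 3 · 7 · 13³ · 23 · 29 = 123093516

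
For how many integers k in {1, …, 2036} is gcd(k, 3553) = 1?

3553 = 11·17·19. Inclusion–exclusion on these primes:
2036 − ⌊2036/11⌋ − ⌊2036/17⌋ − ⌊2036/19⌋ + ⌊2036/187⌋ + ⌊2036/209⌋ + ⌊2036/323⌋ − ⌊2036/3553⌋ = 1650

1650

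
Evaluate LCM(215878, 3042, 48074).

46701535374

lcm(215878, 3042) = 215878·3042/gcd = 656700876/26 = 25257726
lcm(25257726, 48074) = 25257726·48074/gcd = 1214239919724/26 = 46701535374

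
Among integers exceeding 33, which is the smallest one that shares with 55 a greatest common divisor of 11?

44

Multiples of 11 above 33: 11·4, 11·5, … . Need the cofactor coprime to 55/11 = 5.
Checking s = 4, 5, … the first with gcd(s, 5) = 1 is s = 4, giving 44.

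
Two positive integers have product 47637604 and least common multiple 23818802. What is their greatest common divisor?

From gcd × lcm = mn: gcd = 47637604 / 23818802 = 2.

2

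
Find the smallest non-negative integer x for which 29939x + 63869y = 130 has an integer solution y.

320

Euclid: 63869 = 2·29939 + 3991; 29939 = 7·3991 + 2002; 3991 = 1·2002 + 1989; 2002 = 1·1989 + 13; 1989 = 153·13 + 0 → gcd = 13; 130 = 13·10.
Back-substitution yields 29939·(32) + 63869·(-15) = 13, so one solution is x = 32·10 = 320, y = -15·10 = -150.
Solutions in x differ by 63869/13 = 4913; the one in [0, 4913) is 320 mod 4913 = 320.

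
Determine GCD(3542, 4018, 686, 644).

3542 = 2 · 7 · 11 · 23; 4018 = 2 · 7² · 41; 686 = 2 · 7³; 644 = 2² · 7 · 23
gcd takes min exponent of each prime: 2 · 7 = 14

14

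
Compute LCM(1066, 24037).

1971034

gcd first: 24037 = 22·1066 + 585; 1066 = 1·585 + 481; 585 = 1·481 + 104; 481 = 4·104 + 65; 104 = 1·65 + 39; 65 = 1·39 + 26; 39 = 1·26 + 13; 26 = 2·13 + 0 → gcd = 13
lcm = 1066·24037/gcd = 25623442/13 = 1971034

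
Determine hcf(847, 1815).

Euclid: 1815 = 2·847 + 121; 847 = 7·121 + 0. Last nonzero remainder: 121.

121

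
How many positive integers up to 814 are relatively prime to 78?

250

Prime factors of 78: 2, 3, 13. Count integers ≤ 814 divisible by none of them.
By inclusion–exclusion: 814 − ⌊814/2⌋ − ⌊814/3⌋ − ⌊814/13⌋ + ⌊814/6⌋ + ⌊814/26⌋ + ⌊814/39⌋ − ⌊814/78⌋ = 250.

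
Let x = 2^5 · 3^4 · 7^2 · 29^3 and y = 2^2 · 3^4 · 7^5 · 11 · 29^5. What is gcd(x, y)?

min exponent per shared prime: 2^2 · 3^4 · 7^2 · 29^3 = 387199764

387199764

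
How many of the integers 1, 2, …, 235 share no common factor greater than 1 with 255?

118

255 = 3·5·17. Inclusion–exclusion on these primes:
235 − ⌊235/3⌋ − ⌊235/5⌋ − ⌊235/17⌋ + ⌊235/15⌋ + ⌊235/51⌋ + ⌊235/85⌋ − ⌊235/255⌋ = 118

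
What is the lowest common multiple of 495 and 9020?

495 = 3² · 5 · 11; 9020 = 2² · 5 · 11 · 41
max exponents: 2² · 3² · 5 · 11 · 41 = 81180

81180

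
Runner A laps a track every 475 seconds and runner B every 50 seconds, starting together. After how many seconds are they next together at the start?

gcd first: 475 = 9·50 + 25; 50 = 2·25 + 0 → gcd = 25
lcm = 475·50/gcd = 23750/25 = 950

950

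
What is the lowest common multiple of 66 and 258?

2838

gcd first: 258 = 3·66 + 60; 66 = 1·60 + 6; 60 = 10·6 + 0 → gcd = 6
lcm = 66·258/gcd = 17028/6 = 2838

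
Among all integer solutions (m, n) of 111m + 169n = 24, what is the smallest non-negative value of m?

87

Euclid: 169 = 1·111 + 58; 111 = 1·58 + 53; 58 = 1·53 + 5; 53 = 10·5 + 3; 5 = 1·3 + 2; 3 = 1·2 + 1; 2 = 2·1 + 0 → gcd = 1; 24 = 1·24.
Back-substitution yields 111·(67) + 169·(-44) = 1, so one solution is m = 67·24 = 1608, n = -44·24 = -1056.
Solutions in m differ by 169/1 = 169; the one in [0, 169) is 1608 mod 169 = 87.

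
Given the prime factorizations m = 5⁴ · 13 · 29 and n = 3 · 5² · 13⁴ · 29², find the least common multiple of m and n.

45037126875

max exponent per prime: 3 · 5⁴ · 13⁴ · 29² = 45037126875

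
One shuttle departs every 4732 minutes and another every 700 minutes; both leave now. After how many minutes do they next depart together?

gcd first: 4732 = 6·700 + 532; 700 = 1·532 + 168; 532 = 3·168 + 28; 168 = 6·28 + 0 → gcd = 28
lcm = 4732·700/gcd = 3312400/28 = 118300

118300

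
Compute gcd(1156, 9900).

1156 = 2² · 17²
9900 = 2² · 3² · 5² · 11
Common: 2² = 4

4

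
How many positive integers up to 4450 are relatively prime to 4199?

3663

Prime factors of 4199: 13, 17, 19. Count integers ≤ 4450 divisible by none of them.
By inclusion–exclusion: 4450 − ⌊4450/13⌋ − ⌊4450/17⌋ − ⌊4450/19⌋ + ⌊4450/221⌋ + ⌊4450/247⌋ + ⌊4450/323⌋ − ⌊4450/4199⌋ = 3663.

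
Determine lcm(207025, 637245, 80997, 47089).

285126860429775

lcm(207025, 637245) = 207025·637245/gcd = 131925646125/245 = 538472025
lcm(538472025, 80997) = 538472025·80997/gcd = 43614618608925/147 = 296698085775
lcm(296698085775, 47089) = 296698085775·47089/gcd = 13971216161058975/49 = 285126860429775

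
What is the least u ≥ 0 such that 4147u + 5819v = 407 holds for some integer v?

45

gcd(4147, 5819) = 11 (Euclid: 5819 = 1·4147 + 1672; 4147 = 2·1672 + 803; 1672 = 2·803 + 66; 803 = 12·66 + 11; 66 = 6·11 + 0), and 11 | 407.
Extended Euclid: 4147·(87) + 5819·(-62) = 11. Scale by 37: u₀ = 3219.
General solution u = u₀ + 529t; reducing mod 529 gives u = 45 (and v = -32).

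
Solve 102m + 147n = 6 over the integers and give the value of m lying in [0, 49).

Reduce mod 147: 102m ≡ 6 (mod 147). With g = gcd(102, 147) = 3 dividing 6, divide through: 34m ≡ 2 (mod 49).
Since gcd(34, 49) = 1, m ≡ 2·(34)⁻¹ ≡ 26 (mod 49). Smallest non-negative: 26.

26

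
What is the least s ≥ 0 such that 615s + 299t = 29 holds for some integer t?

Euclid: 615 = 2·299 + 17; 299 = 17·17 + 10; 17 = 1·10 + 7; 10 = 1·7 + 3; 7 = 2·3 + 1; 3 = 3·1 + 0 → gcd = 1; 29 = 1·29.
Back-substitution yields 615·(88) + 299·(-181) = 1, so one solution is s = 88·29 = 2552, t = -181·29 = -5249.
Solutions in s differ by 299/1 = 299; the one in [0, 299) is 2552 mod 299 = 160.

160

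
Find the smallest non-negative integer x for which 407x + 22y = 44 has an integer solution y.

0

Reduce mod 22: 407x ≡ 44 (mod 22). With g = gcd(407, 22) = 11 dividing 44, divide through: 37x ≡ 4 (mod 2).
Since gcd(37, 2) = 1, x ≡ 4·(37)⁻¹ ≡ 0 (mod 2). Smallest non-negative: 0.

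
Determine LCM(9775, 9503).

9775 = 5² · 17 · 23; 9503 = 13 · 17 · 43
max exponents: 5² · 13 · 17 · 23 · 43 = 5464225

5464225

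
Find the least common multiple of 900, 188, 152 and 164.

65903400

900 = 2² · 3² · 5²; 188 = 2² · 47; 152 = 2³ · 19; 164 = 2² · 41
lcm takes max exponent of each prime: 2³ · 3² · 5² · 19 · 41 · 47 = 65903400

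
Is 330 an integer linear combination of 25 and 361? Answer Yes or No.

gcd(25, 361): 361 = 14·25 + 11; 25 = 2·11 + 3; 11 = 3·3 + 2; 3 = 1·2 + 1; 2 = 2·1 + 0 → 1
1 divides 330, so a solution exists.

Yes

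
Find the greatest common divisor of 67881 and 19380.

51

Euclid: 67881 = 3·19380 + 9741; 19380 = 1·9741 + 9639; 9741 = 1·9639 + 102; 9639 = 94·102 + 51; 102 = 2·51 + 0. Last nonzero remainder: 51.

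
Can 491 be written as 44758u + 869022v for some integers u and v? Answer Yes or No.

By Bézout, 44758u + 869022v = 491 has integer solutions iff gcd(44758, 869022) | 491.
Euclid: 869022 = 19·44758 + 18620; 44758 = 2·18620 + 7518; 18620 = 2·7518 + 3584; 7518 = 2·3584 + 350; 3584 = 10·350 + 84; 350 = 4·84 + 14; 84 = 6·14 + 0. gcd = 14; 491 mod 14 = 1. No.

No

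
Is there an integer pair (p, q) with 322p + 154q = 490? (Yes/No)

gcd(322, 154): 322 = 2·154 + 14; 154 = 11·14 + 0 → 14
14 divides 490, so a solution exists.

Yes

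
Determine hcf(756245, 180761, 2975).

119

756245 = 5 · 7 · 17 · 31 · 41; 180761 = 7³ · 17 · 31; 2975 = 5² · 7 · 17
gcd takes min exponent of each prime: 7 · 17 = 119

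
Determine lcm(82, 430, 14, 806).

49734230

82 = 2 · 41; 430 = 2 · 5 · 43; 14 = 2 · 7; 806 = 2 · 13 · 31
lcm takes max exponent of each prime: 2 · 5 · 7 · 13 · 31 · 41 · 43 = 49734230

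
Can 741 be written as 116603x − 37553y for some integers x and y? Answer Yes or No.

gcd(116603, 37553): 116603 = 3·37553 + 3944; 37553 = 9·3944 + 2057; 3944 = 1·2057 + 1887; 2057 = 1·1887 + 170; 1887 = 11·170 + 17; 170 = 10·17 + 0 → 17
17 does not divide 741, so a solution does not exist.

No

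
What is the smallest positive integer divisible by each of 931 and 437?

21413

gcd first: 931 = 2·437 + 57; 437 = 7·57 + 38; 57 = 1·38 + 19; 38 = 2·19 + 0 → gcd = 19
lcm = 931·437/gcd = 406847/19 = 21413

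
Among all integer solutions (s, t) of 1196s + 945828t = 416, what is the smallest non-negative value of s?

Reduce mod 945828: 1196s ≡ 416 (mod 945828). With g = gcd(1196, 945828) = 52 dividing 416, divide through: 23s ≡ 8 (mod 18189).
Since gcd(23, 18189) = 1, s ≡ 8·(23)⁻¹ ≡ 1582 (mod 18189). Smallest non-negative: 1582.

1582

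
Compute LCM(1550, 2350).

gcd first: 2350 = 1·1550 + 800; 1550 = 1·800 + 750; 800 = 1·750 + 50; 750 = 15·50 + 0 → gcd = 50
lcm = 1550·2350/gcd = 3642500/50 = 72850

72850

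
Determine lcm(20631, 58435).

92736345

gcd first: 58435 = 2·20631 + 17173; 20631 = 1·17173 + 3458; 17173 = 4·3458 + 3341; 3458 = 1·3341 + 117; 3341 = 28·117 + 65; 117 = 1·65 + 52; 65 = 1·52 + 13; 52 = 4·13 + 0 → gcd = 13
lcm = 20631·58435/gcd = 1205572485/13 = 92736345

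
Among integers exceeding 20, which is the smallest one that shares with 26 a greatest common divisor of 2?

22

Multiples of 2 above 20: 2·11, 2·12, … . Need the cofactor coprime to 26/2 = 13.
Checking s = 11, 12, … the first with gcd(s, 13) = 1 is s = 11, giving 22.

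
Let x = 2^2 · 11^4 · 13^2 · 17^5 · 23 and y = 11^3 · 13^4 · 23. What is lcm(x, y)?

max exponent per prime: 2^2 · 11^4 · 13^4 · 17^5 · 23 = 54623130220617244

54623130220617244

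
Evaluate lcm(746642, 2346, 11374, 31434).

lcm(746642, 2346) = 746642·2346/gcd = 1751622132/2 = 875811066
lcm(875811066, 11374) = 875811066·11374/gcd = 9961475064684/94 = 105973138986
lcm(105973138986, 31434) = 105973138986·31434/gcd = 3331159650885924/1014 = 3285167308566

3285167308566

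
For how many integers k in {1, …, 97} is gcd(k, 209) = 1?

Prime factors of 209: 11, 19. Count integers ≤ 97 divisible by none of them.
By inclusion–exclusion: 97 − ⌊97/11⌋ − ⌊97/19⌋ + ⌊97/209⌋ = 84.

84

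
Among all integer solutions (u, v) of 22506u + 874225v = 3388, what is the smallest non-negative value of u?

Reduce mod 874225: 22506u ≡ 3388 (mod 874225). With g = gcd(22506, 874225) = 121 dividing 3388, divide through: 186u ≡ 28 (mod 7225).
Since gcd(186, 7225) = 1, u ≡ 28·(186)⁻¹ ≡ 4273 (mod 7225). Smallest non-negative: 4273.

4273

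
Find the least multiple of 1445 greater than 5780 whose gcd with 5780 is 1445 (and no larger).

7225

5780 = 1445·4. Any t with gcd(t, 5780) = 1445 is a multiple of 1445, say 1445s, with s coprime to 4.
Need s > 5780/1445, so s ≥ 5. First s ≥ 5 with gcd(s, 4) = 1 is s = 5. Thus t = 1445·5 = 7225.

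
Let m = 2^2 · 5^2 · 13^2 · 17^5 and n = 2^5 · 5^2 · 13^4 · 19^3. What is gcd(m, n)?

min exponent per shared prime: 2^2 · 5^2 · 13^2 = 16900

16900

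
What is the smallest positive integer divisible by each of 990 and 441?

990 = 2 · 3² · 5 · 11; 441 = 3² · 7²
max exponents: 2 · 3² · 5 · 7² · 11 = 48510

48510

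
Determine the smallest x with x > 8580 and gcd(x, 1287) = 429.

9438

gcd(x, 1287) = 429 forces 429 | x; write x = 429s. Then gcd(429s, 429·3) = 429·gcd(s, 3), so need gcd(s, 3) = 1.
429s > 8580 gives s ≥ 21. The least s ≥ 21 coprime to 3 is 22, so x = 429·22 = 9438.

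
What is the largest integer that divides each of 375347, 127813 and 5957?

gcd(375347, 127813): 375347 = 2·127813 + 119721; 127813 = 1·119721 + 8092; 119721 = 14·8092 + 6433; 8092 = 1·6433 + 1659; 6433 = 3·1659 + 1456; 1659 = 1·1456 + 203; 1456 = 7·203 + 35; 203 = 5·35 + 28; 35 = 1·28 + 7; 28 = 4·7 + 0 → 7
gcd(7, 5957): 5957 = 851·7 + 0 → 7

7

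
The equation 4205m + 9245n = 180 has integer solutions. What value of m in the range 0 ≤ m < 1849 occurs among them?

66

gcd(4205, 9245) = 5 (Euclid: 9245 = 2·4205 + 835; 4205 = 5·835 + 30; 835 = 27·30 + 25; 30 = 1·25 + 5; 25 = 5·5 + 0), and 5 | 180.
Extended Euclid: 4205·(310) + 9245·(-141) = 5. Scale by 36: m₀ = 11160.
General solution m = m₀ + 1849t; reducing mod 1849 gives m = 66 (and n = -30).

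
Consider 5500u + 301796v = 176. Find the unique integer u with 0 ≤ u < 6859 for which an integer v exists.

5158

gcd(5500, 301796) = 44 (Euclid: 301796 = 54·5500 + 4796; 5500 = 1·4796 + 704; 4796 = 6·704 + 572; 704 = 1·572 + 132; 572 = 4·132 + 44; 132 = 3·44 + 0), and 44 | 176.
Extended Euclid: 5500·(-2140) + 301796·(39) = 44. Scale by 4: u₀ = -8560.
General solution u = u₀ + 6859t; reducing mod 6859 gives u = 5158 (and v = -94).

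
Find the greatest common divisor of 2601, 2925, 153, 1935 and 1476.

9

gcd(2601, 2925): 2925 = 1·2601 + 324; 2601 = 8·324 + 9; 324 = 36·9 + 0 → 9
gcd(9, 153): 153 = 17·9 + 0 → 9
gcd(9, 1935): 1935 = 215·9 + 0 → 9
gcd(9, 1476): 1476 = 164·9 + 0 → 9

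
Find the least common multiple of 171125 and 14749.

2523922625

171125 = 5³ · 37²; 14749 = 7³ · 43
max exponents: 5³ · 7³ · 37² · 43 = 2523922625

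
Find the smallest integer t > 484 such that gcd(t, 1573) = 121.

1573 = 121·13. Any t with gcd(t, 1573) = 121 is a multiple of 121, say 121s, with s coprime to 13.
Need s > 484/121, so s ≥ 5. First s ≥ 5 with gcd(s, 13) = 1 is s = 5. Thus t = 121·5 = 605.

605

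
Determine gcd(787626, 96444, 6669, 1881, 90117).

171

787626 = 2 · 3² · 7² · 19 · 47; 96444 = 2² · 3³ · 19 · 47; 6669 = 3³ · 13 · 19; 1881 = 3² · 11 · 19; 90117 = 3² · 17 · 19 · 31
gcd takes min exponent of each prime: 3² · 19 = 171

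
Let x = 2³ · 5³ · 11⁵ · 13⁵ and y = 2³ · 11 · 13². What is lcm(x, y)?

max exponent per prime: 2³ · 5³ · 11⁵ · 13⁵ = 59797108943000

59797108943000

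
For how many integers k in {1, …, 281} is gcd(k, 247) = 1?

247 = 13·19. Inclusion–exclusion on these primes:
281 − ⌊281/13⌋ − ⌊281/19⌋ + ⌊281/247⌋ = 247

247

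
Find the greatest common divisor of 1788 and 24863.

1788 = 2² · 3 · 149
24863 = 23² · 47
Common: 1 = 1

1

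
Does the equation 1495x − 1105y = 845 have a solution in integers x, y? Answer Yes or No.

Yes

gcd(1495, 1105): 1495 = 1·1105 + 390; 1105 = 2·390 + 325; 390 = 1·325 + 65; 325 = 5·65 + 0 → 65
65 divides 845, so a solution exists.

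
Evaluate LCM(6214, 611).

6214 = 2 · 13 · 239; 611 = 13 · 47
max exponents: 2 · 13 · 47 · 239 = 292058

292058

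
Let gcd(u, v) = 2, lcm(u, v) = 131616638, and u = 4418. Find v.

59582

Using uv = gcd(u,v)·lcm(u,v) = 2·131616638 = 263233276, we get v = 263233276/4418 = 59582.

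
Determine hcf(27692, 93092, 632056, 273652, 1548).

4

gcd(27692, 93092): 93092 = 3·27692 + 10016; 27692 = 2·10016 + 7660; 10016 = 1·7660 + 2356; 7660 = 3·2356 + 592; 2356 = 3·592 + 580; 592 = 1·580 + 12; 580 = 48·12 + 4; 12 = 3·4 + 0 → 4
gcd(4, 632056): 632056 = 158014·4 + 0 → 4
gcd(4, 273652): 273652 = 68413·4 + 0 → 4
gcd(4, 1548): 1548 = 387·4 + 0 → 4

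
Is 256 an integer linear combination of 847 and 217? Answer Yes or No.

By Bézout, 847u − 217v = 256 has integer solutions iff gcd(847, 217) | 256.
Euclid: 847 = 3·217 + 196; 217 = 1·196 + 21; 196 = 9·21 + 7; 21 = 3·7 + 0. gcd = 7; 256 mod 7 = 4. No.

No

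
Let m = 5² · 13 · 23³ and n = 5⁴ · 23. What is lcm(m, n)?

max exponent per prime: 5⁴ · 13 · 23³ = 98856875

98856875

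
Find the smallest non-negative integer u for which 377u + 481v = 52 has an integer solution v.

18

gcd(377, 481) = 13 (Euclid: 481 = 1·377 + 104; 377 = 3·104 + 65; 104 = 1·65 + 39; 65 = 1·39 + 26; 39 = 1·26 + 13; 26 = 2·13 + 0), and 13 | 52.
Extended Euclid: 377·(-14) + 481·(11) = 13. Scale by 4: u₀ = -56.
General solution u = u₀ + 37t; reducing mod 37 gives u = 18 (and v = -14).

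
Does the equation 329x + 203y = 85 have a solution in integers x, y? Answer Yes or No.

gcd(329, 203): 329 = 1·203 + 126; 203 = 1·126 + 77; 126 = 1·77 + 49; 77 = 1·49 + 28; 49 = 1·28 + 21; 28 = 1·21 + 7; 21 = 3·7 + 0 → 7
7 does not divide 85, so a solution does not exist.

No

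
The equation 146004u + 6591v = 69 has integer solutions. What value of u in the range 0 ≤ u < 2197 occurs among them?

1980

Euclid: 146004 = 22·6591 + 1002; 6591 = 6·1002 + 579; 1002 = 1·579 + 423; 579 = 1·423 + 156; 423 = 2·156 + 111; 156 = 1·111 + 45; 111 = 2·45 + 21; 45 = 2·21 + 3; 21 = 7·3 + 0 → gcd = 3; 69 = 3·23.
Back-substitution yields 146004·(-296) + 6591·(6557) = 3, so one solution is u = -296·23 = -6808, v = 6557·23 = 150811.
Solutions in u differ by 6591/3 = 2197; the one in [0, 2197) is -6808 mod 2197 = 1980.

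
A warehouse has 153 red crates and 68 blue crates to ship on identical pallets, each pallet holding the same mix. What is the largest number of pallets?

153 = 3² · 17
68 = 2² · 17
Common: 17 = 17

17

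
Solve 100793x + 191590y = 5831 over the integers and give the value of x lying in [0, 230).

97

Euclid: 191590 = 1·100793 + 90797; 100793 = 1·90797 + 9996; 90797 = 9·9996 + 833; 9996 = 12·833 + 0 → gcd = 833; 5831 = 833·7.
Back-substitution yields 100793·(-19) + 191590·(10) = 833, so one solution is x = -19·7 = -133, y = 10·7 = 70.
Solutions in x differ by 191590/833 = 230; the one in [0, 230) is -133 mod 230 = 97.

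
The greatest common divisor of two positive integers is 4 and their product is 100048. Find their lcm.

25012

Since gcd(u,v)·lcm(u,v) = uv, lcm = 100048/4 = 25012.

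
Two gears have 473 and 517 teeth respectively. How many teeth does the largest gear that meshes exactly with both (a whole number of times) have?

473 = 11 · 43
517 = 11 · 47
Common: 11 = 11

11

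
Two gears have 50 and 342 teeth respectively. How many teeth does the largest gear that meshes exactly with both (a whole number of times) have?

Euclid: 342 = 6·50 + 42; 50 = 1·42 + 8; 42 = 5·8 + 2; 8 = 4·2 + 0. Last nonzero remainder: 2.

2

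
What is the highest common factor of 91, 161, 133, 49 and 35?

91 = 7 · 13; 161 = 7 · 23; 133 = 7 · 19; 49 = 7²; 35 = 5 · 7
gcd takes min exponent of each prime: 7 = 7

7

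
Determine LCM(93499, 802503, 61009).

93499 = 7 · 19² · 37; 802503 = 3² · 13 · 19³; 61009 = 13² · 19²
lcm takes max exponent of each prime: 3² · 7 · 13² · 19³ · 37 = 2702027601

2702027601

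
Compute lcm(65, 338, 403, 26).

65 = 5 · 13; 338 = 2 · 13²; 403 = 13 · 31; 26 = 2 · 13
lcm takes max exponent of each prime: 2 · 5 · 13² · 31 = 52390

52390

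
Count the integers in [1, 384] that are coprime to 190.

146

190 = 2·5·19. Inclusion–exclusion on these primes:
384 − ⌊384/2⌋ − ⌊384/5⌋ − ⌊384/19⌋ + ⌊384/10⌋ + ⌊384/38⌋ + ⌊384/95⌋ − ⌊384/190⌋ = 146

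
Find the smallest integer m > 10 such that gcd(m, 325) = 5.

gcd(m, 325) = 5 forces 5 | m; write m = 5s. Then gcd(5s, 5·65) = 5·gcd(s, 65), so need gcd(s, 65) = 1.
5s > 10 gives s ≥ 3. The least s ≥ 3 coprime to 65 is 3, so m = 5·3 = 15.

15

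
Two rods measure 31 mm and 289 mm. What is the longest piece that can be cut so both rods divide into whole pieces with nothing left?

1

31 = 31
289 = 17²
Common: 1 = 1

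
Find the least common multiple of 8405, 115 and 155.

5992765

8405 = 5 · 41²; 115 = 5 · 23; 155 = 5 · 31
lcm takes max exponent of each prime: 5 · 23 · 31 · 41² = 5992765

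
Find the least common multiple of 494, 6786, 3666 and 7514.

lcm(494, 6786) = 494·6786/gcd = 3352284/26 = 128934
lcm(128934, 3666) = 128934·3666/gcd = 472672044/78 = 6059898
lcm(6059898, 7514) = 6059898·7514/gcd = 45534073572/26 = 1751310522

1751310522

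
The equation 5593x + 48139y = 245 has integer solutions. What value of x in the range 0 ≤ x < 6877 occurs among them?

5104

Euclid: 48139 = 8·5593 + 3395; 5593 = 1·3395 + 2198; 3395 = 1·2198 + 1197; 2198 = 1·1197 + 1001; 1197 = 1·1001 + 196; 1001 = 5·196 + 21; 196 = 9·21 + 7; 21 = 3·7 + 0 → gcd = 7; 245 = 7·35.
Back-substitution yields 5593·(-2212) + 48139·(257) = 7, so one solution is x = -2212·35 = -77420, y = 257·35 = 8995.
Solutions in x differ by 48139/7 = 6877; the one in [0, 6877) is -77420 mod 6877 = 5104.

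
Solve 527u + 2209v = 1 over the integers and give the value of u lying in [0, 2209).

503

gcd(527, 2209) = 1 (Euclid: 2209 = 4·527 + 101; 527 = 5·101 + 22; 101 = 4·22 + 13; 22 = 1·13 + 9; 13 = 1·9 + 4; 9 = 2·4 + 1; 4 = 4·1 + 0), and 1 | 1.
Extended Euclid: 527·(503) + 2209·(-120) = 1. Scale by 1: u₀ = 503.
General solution u = u₀ + 2209t; reducing mod 2209 gives u = 503 (and v = -120).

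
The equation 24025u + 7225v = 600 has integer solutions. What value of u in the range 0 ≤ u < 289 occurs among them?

31

gcd(24025, 7225) = 25 (Euclid: 24025 = 3·7225 + 2350; 7225 = 3·2350 + 175; 2350 = 13·175 + 75; 175 = 2·75 + 25; 75 = 3·25 + 0), and 25 | 600.
Extended Euclid: 24025·(-83) + 7225·(276) = 25. Scale by 24: u₀ = -1992.
General solution u = u₀ + 289t; reducing mod 289 gives u = 31 (and v = -103).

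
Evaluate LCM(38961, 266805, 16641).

2135592864405

lcm(38961, 266805) = 38961·266805/gcd = 10394989605/9 = 1154998845
lcm(1154998845, 16641) = 1154998845·16641/gcd = 19220335779645/9 = 2135592864405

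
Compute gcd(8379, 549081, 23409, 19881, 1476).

8379 = 3² · 7² · 19; 549081 = 3² · 13² · 19²; 23409 = 3⁴ · 17²; 19881 = 3² · 47²; 1476 = 2² · 3² · 41
gcd takes min exponent of each prime: 3² = 9

9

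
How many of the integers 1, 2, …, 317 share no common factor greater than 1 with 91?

Prime factors of 91: 7, 13. Count integers ≤ 317 divisible by none of them.
By inclusion–exclusion: 317 − ⌊317/7⌋ − ⌊317/13⌋ + ⌊317/91⌋ = 251.

251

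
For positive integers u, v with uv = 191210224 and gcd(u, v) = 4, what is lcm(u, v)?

Since gcd(u,v)·lcm(u,v) = uv, lcm = 191210224/4 = 47802556.

47802556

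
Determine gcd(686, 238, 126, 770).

14

gcd(686, 238): 686 = 2·238 + 210; 238 = 1·210 + 28; 210 = 7·28 + 14; 28 = 2·14 + 0 → 14
gcd(14, 126): 126 = 9·14 + 0 → 14
gcd(14, 770): 770 = 55·14 + 0 → 14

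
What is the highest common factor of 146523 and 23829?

507

146523 = 3 · 13² · 17²
23829 = 3 · 13² · 47
Common: 3 · 13² = 507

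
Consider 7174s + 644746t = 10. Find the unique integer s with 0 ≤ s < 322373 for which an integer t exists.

Reduce mod 644746: 7174s ≡ 10 (mod 644746). With g = gcd(7174, 644746) = 2 dividing 10, divide through: 3587s ≡ 5 (mod 322373).
Since gcd(3587, 322373) = 1, s ≡ 5·(3587)⁻¹ ≡ 186935 (mod 322373). Smallest non-negative: 186935.

186935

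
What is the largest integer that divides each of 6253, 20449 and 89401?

169

gcd(6253, 20449): 20449 = 3·6253 + 1690; 6253 = 3·1690 + 1183; 1690 = 1·1183 + 507; 1183 = 2·507 + 169; 507 = 3·169 + 0 → 169
gcd(169, 89401): 89401 = 529·169 + 0 → 169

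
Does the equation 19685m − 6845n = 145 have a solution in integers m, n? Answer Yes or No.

Yes

gcd(19685, 6845): 19685 = 2·6845 + 5995; 6845 = 1·5995 + 850; 5995 = 7·850 + 45; 850 = 18·45 + 40; 45 = 1·40 + 5; 40 = 8·5 + 0 → 5
5 divides 145, so a solution exists.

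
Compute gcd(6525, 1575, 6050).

gcd(6525, 1575): 6525 = 4·1575 + 225; 1575 = 7·225 + 0 → 225
gcd(225, 6050): 6050 = 26·225 + 200; 225 = 1·200 + 25; 200 = 8·25 + 0 → 25

25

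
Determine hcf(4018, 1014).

4018 = 2 · 7² · 41
1014 = 2 · 3 · 13²
Common: 2 = 2

2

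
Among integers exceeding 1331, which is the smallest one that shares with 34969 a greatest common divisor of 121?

1452

gcd(x, 34969) = 121 forces 121 | x; write x = 121s. Then gcd(121s, 121·289) = 121·gcd(s, 289), so need gcd(s, 289) = 1.
121s > 1331 gives s ≥ 12. The least s ≥ 12 coprime to 289 is 12, so x = 121·12 = 1452.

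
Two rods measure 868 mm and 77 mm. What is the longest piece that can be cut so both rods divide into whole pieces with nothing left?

Euclid: 868 = 11·77 + 21; 77 = 3·21 + 14; 21 = 1·14 + 7; 14 = 2·7 + 0. Last nonzero remainder: 7.

7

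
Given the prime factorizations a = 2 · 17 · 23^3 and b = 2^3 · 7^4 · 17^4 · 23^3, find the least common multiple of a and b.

max exponent per prime: 2^3 · 7^4 · 17^4 · 23^3 = 19519169734456

19519169734456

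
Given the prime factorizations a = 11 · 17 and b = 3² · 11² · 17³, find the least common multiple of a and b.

5350257

max exponent per prime: 3² · 11² · 17³ = 5350257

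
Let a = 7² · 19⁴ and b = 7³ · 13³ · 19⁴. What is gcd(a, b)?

min exponent per shared prime: 7² · 19⁴ = 6385729

6385729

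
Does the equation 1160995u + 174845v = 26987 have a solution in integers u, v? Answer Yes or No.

gcd(1160995, 174845): 1160995 = 6·174845 + 111925; 174845 = 1·111925 + 62920; 111925 = 1·62920 + 49005; 62920 = 1·49005 + 13915; 49005 = 3·13915 + 7260; 13915 = 1·7260 + 6655; 7260 = 1·6655 + 605; 6655 = 11·605 + 0 → 605
605 does not divide 26987, so a solution does not exist.

No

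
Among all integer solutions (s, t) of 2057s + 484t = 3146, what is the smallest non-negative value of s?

Euclid: 2057 = 4·484 + 121; 484 = 4·121 + 0 → gcd = 121; 3146 = 121·26.
Back-substitution yields 2057·(1) + 484·(-4) = 121, so one solution is s = 1·26 = 26, t = -4·26 = -104.
Solutions in s differ by 484/121 = 4; the one in [0, 4) is 26 mod 4 = 2.

2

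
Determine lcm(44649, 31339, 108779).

10396117809

lcm(44649, 31339) = 44649·31339/gcd = 1399255011/121 = 11564091
lcm(11564091, 108779) = 11564091·108779/gcd = 1257930254889/121 = 10396117809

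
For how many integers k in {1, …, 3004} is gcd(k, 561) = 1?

Prime factors of 561: 3, 11, 17. Count integers ≤ 3004 divisible by none of them.
By inclusion–exclusion: 3004 − ⌊3004/3⌋ − ⌊3004/11⌋ − ⌊3004/17⌋ + ⌊3004/33⌋ + ⌊3004/51⌋ + ⌊3004/187⌋ − ⌊3004/561⌋ = 1714.

1714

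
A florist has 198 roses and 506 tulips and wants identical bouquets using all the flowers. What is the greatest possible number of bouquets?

Euclid: 506 = 2·198 + 110; 198 = 1·110 + 88; 110 = 1·88 + 22; 88 = 4·22 + 0. Last nonzero remainder: 22.

22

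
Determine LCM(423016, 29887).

gcd first: 423016 = 14·29887 + 4598; 29887 = 6·4598 + 2299; 4598 = 2·2299 + 0 → gcd = 2299
lcm = 423016·29887/gcd = 12642679192/2299 = 5499208

5499208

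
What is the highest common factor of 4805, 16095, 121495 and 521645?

4805 = 5 · 31²; 16095 = 3 · 5 · 29 · 37; 121495 = 5 · 11 · 47²; 521645 = 5 · 17² · 19²
gcd takes min exponent of each prime: 5 = 5

5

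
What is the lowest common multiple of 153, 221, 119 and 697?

153 = 3² · 17; 221 = 13 · 17; 119 = 7 · 17; 697 = 17 · 41
lcm takes max exponent of each prime: 3² · 7 · 13 · 17 · 41 = 570843

570843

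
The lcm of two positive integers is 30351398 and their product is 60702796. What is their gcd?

gcd·lcm = product, so gcd = 60702796/30351398 = 2.

2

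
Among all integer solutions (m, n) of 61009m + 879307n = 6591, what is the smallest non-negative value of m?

1009

gcd(61009, 879307) = 169 (Euclid: 879307 = 14·61009 + 25181; 61009 = 2·25181 + 10647; 25181 = 2·10647 + 3887; 10647 = 2·3887 + 2873; 3887 = 1·2873 + 1014; 2873 = 2·1014 + 845; 1014 = 1·845 + 169; 845 = 5·169 + 0), and 169 | 6591.
Extended Euclid: 61009·(-908) + 879307·(63) = 169. Scale by 39: m₀ = -35412.
General solution m = m₀ + 5203t; reducing mod 5203 gives m = 1009 (and n = -70).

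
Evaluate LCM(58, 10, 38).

5510

58 = 2 · 29; 10 = 2 · 5; 38 = 2 · 19
lcm takes max exponent of each prime: 2 · 5 · 19 · 29 = 5510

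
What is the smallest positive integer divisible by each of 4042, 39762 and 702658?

4042 = 2 · 43 · 47; 39762 = 2 · 3² · 47²; 702658 = 2 · 11 · 19 · 41²
lcm takes max exponent of each prime: 2 · 3² · 11 · 19 · 41² · 43 · 47² = 600690379014

600690379014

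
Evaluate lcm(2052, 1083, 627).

2052 = 2² · 3³ · 19; 1083 = 3 · 19²; 627 = 3 · 11 · 19
lcm takes max exponent of each prime: 2² · 3³ · 11 · 19² = 428868

428868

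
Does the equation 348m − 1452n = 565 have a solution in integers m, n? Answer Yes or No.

No

By Bézout, 348m − 1452n = 565 has integer solutions iff gcd(348, 1452) | 565.
Euclid: 1452 = 4·348 + 60; 348 = 5·60 + 48; 60 = 1·48 + 12; 48 = 4·12 + 0. gcd = 12; 565 mod 12 = 1. No.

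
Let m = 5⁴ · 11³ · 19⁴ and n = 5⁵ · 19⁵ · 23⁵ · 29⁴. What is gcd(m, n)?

min exponent per shared prime: 5⁴ · 19⁴ = 81450625

81450625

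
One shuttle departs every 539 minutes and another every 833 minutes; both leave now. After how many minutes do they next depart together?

539 = 7² · 11; 833 = 7² · 17
max exponents: 7² · 11 · 17 = 9163

9163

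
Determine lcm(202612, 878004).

44473536612

gcd first: 878004 = 4·202612 + 67556; 202612 = 2·67556 + 67500; 67556 = 1·67500 + 56; 67500 = 1205·56 + 20; 56 = 2·20 + 16; 20 = 1·16 + 4; 16 = 4·4 + 0 → gcd = 4
lcm = 202612·878004/gcd = 177894146448/4 = 44473536612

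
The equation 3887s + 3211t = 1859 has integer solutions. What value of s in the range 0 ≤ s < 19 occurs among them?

17

gcd(3887, 3211) = 169 (Euclid: 3887 = 1·3211 + 676; 3211 = 4·676 + 507; 676 = 1·507 + 169; 507 = 3·169 + 0), and 169 | 1859.
Extended Euclid: 3887·(5) + 3211·(-6) = 169. Scale by 11: s₀ = 55.
General solution s = s₀ + 19k; reducing mod 19 gives s = 17 (and t = -20).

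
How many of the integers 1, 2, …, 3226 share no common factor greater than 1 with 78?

992

Prime factors of 78: 2, 3, 13. Count integers ≤ 3226 divisible by none of them.
By inclusion–exclusion: 3226 − ⌊3226/2⌋ − ⌊3226/3⌋ − ⌊3226/13⌋ + ⌊3226/6⌋ + ⌊3226/26⌋ + ⌊3226/39⌋ − ⌊3226/78⌋ = 992.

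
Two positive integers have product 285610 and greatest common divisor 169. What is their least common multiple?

Since gcd(p,q)·lcm(p,q) = pq, lcm = 285610/169 = 1690.

1690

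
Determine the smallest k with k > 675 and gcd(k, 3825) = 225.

900

Multiples of 225 above 675: 225·4, 225·5, … . Need the cofactor coprime to 3825/225 = 17.
Checking s = 4, 5, … the first with gcd(s, 17) = 1 is s = 4, giving 900.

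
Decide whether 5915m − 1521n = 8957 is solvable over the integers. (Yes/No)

By Bézout, 5915m − 1521n = 8957 has integer solutions iff gcd(5915, 1521) | 8957.
Euclid: 5915 = 3·1521 + 1352; 1521 = 1·1352 + 169; 1352 = 8·169 + 0. gcd = 169; 8957 mod 169 = 0. Yes.

Yes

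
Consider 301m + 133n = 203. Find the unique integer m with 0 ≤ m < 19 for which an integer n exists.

Reduce mod 133: 301m ≡ 203 (mod 133). With g = gcd(301, 133) = 7 dividing 203, divide through: 43m ≡ 29 (mod 19).
Since gcd(43, 19) = 1, m ≡ 29·(43)⁻¹ ≡ 2 (mod 19). Smallest non-negative: 2.

2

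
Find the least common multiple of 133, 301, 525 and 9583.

587198325

lcm(133, 301) = 133·301/gcd = 40033/7 = 5719
lcm(5719, 525) = 5719·525/gcd = 3002475/7 = 428925
lcm(428925, 9583) = 428925·9583/gcd = 4110388275/7 = 587198325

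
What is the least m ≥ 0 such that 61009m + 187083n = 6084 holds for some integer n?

Reduce mod 187083: 61009m ≡ 6084 (mod 187083). With g = gcd(61009, 187083) = 169 dividing 6084, divide through: 361m ≡ 36 (mod 1107).
Since gcd(361, 1107) = 1, m ≡ 36·(361)⁻¹ ≡ 549 (mod 1107). Smallest non-negative: 549.

549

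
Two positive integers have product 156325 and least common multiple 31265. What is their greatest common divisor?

From gcd × lcm = mn: gcd = 156325 / 31265 = 5.

5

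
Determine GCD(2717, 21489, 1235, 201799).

247

2717 = 11 · 13 · 19; 21489 = 3 · 13 · 19 · 29; 1235 = 5 · 13 · 19; 201799 = 13 · 19² · 43
gcd takes min exponent of each prime: 13 · 19 = 247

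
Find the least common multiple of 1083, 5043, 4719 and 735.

701602256355

1083 = 3 · 19²; 5043 = 3 · 41²; 4719 = 3 · 11² · 13; 735 = 3 · 5 · 7²
lcm takes max exponent of each prime: 3 · 5 · 7² · 11² · 13 · 19² · 41² = 701602256355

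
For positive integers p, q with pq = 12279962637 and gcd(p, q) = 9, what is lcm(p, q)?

1364440293

Since gcd(p,q)·lcm(p,q) = pq, lcm = 12279962637/9 = 1364440293.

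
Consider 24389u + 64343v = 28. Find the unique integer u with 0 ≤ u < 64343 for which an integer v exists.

Euclid: 64343 = 2·24389 + 15565; 24389 = 1·15565 + 8824; 15565 = 1·8824 + 6741; 8824 = 1·6741 + 2083; 6741 = 3·2083 + 492; 2083 = 4·492 + 115; 492 = 4·115 + 32; 115 = 3·32 + 19; 32 = 1·19 + 13; 19 = 1·13 + 6; 13 = 2·6 + 1; 6 = 6·1 + 0 → gcd = 1; 28 = 1·28.
Back-substitution yields 24389·(-10070) + 64343·(3817) = 1, so one solution is u = -10070·28 = -281960, v = 3817·28 = 106876.
Solutions in u differ by 64343/1 = 64343; the one in [0, 64343) is -281960 mod 64343 = 39755.

39755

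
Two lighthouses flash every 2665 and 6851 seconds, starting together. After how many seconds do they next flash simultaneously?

gcd first: 6851 = 2·2665 + 1521; 2665 = 1·1521 + 1144; 1521 = 1·1144 + 377; 1144 = 3·377 + 13; 377 = 29·13 + 0 → gcd = 13
lcm = 2665·6851/gcd = 18257915/13 = 1404455

1404455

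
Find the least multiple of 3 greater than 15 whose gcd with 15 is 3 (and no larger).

18

15 = 3·5. Any x with gcd(x, 15) = 3 is a multiple of 3, say 3s, with s coprime to 5.
Need s > 15/3, so s ≥ 6. First s ≥ 6 with gcd(s, 5) = 1 is s = 6. Thus x = 3·6 = 18.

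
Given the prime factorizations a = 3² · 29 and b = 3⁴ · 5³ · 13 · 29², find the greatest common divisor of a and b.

min exponent per shared prime: 3² · 29 = 261

261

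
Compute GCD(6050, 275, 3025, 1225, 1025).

gcd(6050, 275): 6050 = 22·275 + 0 → 275
gcd(275, 3025): 3025 = 11·275 + 0 → 275
gcd(275, 1225): 1225 = 4·275 + 125; 275 = 2·125 + 25; 125 = 5·25 + 0 → 25
gcd(25, 1025): 1025 = 41·25 + 0 → 25

25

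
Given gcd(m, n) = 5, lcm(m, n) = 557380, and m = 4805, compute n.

580

m·n = gcd·lcm = 5·557380 = 2786900, so n = 2786900/4805 = 580.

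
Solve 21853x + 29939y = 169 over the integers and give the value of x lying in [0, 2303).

174

gcd(21853, 29939) = 13 (Euclid: 29939 = 1·21853 + 8086; 21853 = 2·8086 + 5681; 8086 = 1·5681 + 2405; 5681 = 2·2405 + 871; 2405 = 2·871 + 663; 871 = 1·663 + 208; 663 = 3·208 + 39; 208 = 5·39 + 13; 39 = 3·13 + 0), and 13 | 169.
Extended Euclid: 21853·(722) + 29939·(-527) = 13. Scale by 13: x₀ = 9386.
General solution x = x₀ + 2303t; reducing mod 2303 gives x = 174 (and y = -127).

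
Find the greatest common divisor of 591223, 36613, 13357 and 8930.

19

gcd(591223, 36613): 591223 = 16·36613 + 5415; 36613 = 6·5415 + 4123; 5415 = 1·4123 + 1292; 4123 = 3·1292 + 247; 1292 = 5·247 + 57; 247 = 4·57 + 19; 57 = 3·19 + 0 → 19
gcd(19, 13357): 13357 = 703·19 + 0 → 19
gcd(19, 8930): 8930 = 470·19 + 0 → 19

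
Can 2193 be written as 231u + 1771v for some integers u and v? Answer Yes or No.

By Bézout, 231u + 1771v = 2193 has integer solutions iff gcd(231, 1771) | 2193.
Euclid: 1771 = 7·231 + 154; 231 = 1·154 + 77; 154 = 2·77 + 0. gcd = 77; 2193 mod 77 = 37. No.

No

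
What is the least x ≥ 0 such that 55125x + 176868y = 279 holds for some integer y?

9295

Reduce mod 176868: 55125x ≡ 279 (mod 176868). With g = gcd(55125, 176868) = 9 dividing 279, divide through: 6125x ≡ 31 (mod 19652).
Since gcd(6125, 19652) = 1, x ≡ 31·(6125)⁻¹ ≡ 9295 (mod 19652). Smallest non-negative: 9295.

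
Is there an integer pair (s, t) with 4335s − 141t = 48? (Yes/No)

By Bézout, 4335s − 141t = 48 has integer solutions iff gcd(4335, 141) | 48.
Euclid: 4335 = 30·141 + 105; 141 = 1·105 + 36; 105 = 2·36 + 33; 36 = 1·33 + 3; 33 = 11·3 + 0. gcd = 3; 48 mod 3 = 0. Yes.

Yes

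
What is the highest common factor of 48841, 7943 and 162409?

169

48841 = 13² · 17²; 7943 = 13² · 47; 162409 = 13² · 31²
gcd takes min exponent of each prime: 13² = 169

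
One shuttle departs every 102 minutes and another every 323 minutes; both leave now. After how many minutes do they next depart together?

1938

102 = 2 · 3 · 17; 323 = 17 · 19
max exponents: 2 · 3 · 17 · 19 = 1938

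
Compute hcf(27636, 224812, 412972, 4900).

196

27636 = 2² · 3 · 7² · 47; 224812 = 2² · 7² · 31 · 37; 412972 = 2² · 7⁴ · 43; 4900 = 2² · 5² · 7²
gcd takes min exponent of each prime: 2² · 7² = 196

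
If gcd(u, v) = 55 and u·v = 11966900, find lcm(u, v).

gcd·lcm = product, so lcm = 11966900/55 = 217580.

217580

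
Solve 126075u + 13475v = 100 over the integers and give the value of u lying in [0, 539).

gcd(126075, 13475) = 25 (Euclid: 126075 = 9·13475 + 4800; 13475 = 2·4800 + 3875; 4800 = 1·3875 + 925; 3875 = 4·925 + 175; 925 = 5·175 + 50; 175 = 3·50 + 25; 50 = 2·25 + 0), and 25 | 100.
Extended Euclid: 126075·(-233) + 13475·(2180) = 25. Scale by 4: u₀ = -932.
General solution u = u₀ + 539t; reducing mod 539 gives u = 146 (and v = -1366).

146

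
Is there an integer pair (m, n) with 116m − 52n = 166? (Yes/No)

No

gcd(116, 52): 116 = 2·52 + 12; 52 = 4·12 + 4; 12 = 3·4 + 0 → 4
4 does not divide 166, so a solution does not exist.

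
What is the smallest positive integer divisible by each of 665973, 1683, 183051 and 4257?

20933529309

lcm(665973, 1683) = 665973·1683/gcd = 1120832559/99 = 11321541
lcm(11321541, 183051) = 11321541·183051/gcd = 2072419401591/99 = 20933529309
lcm(20933529309, 4257) = 20933529309·4257/gcd = 89114034268413/4257 = 20933529309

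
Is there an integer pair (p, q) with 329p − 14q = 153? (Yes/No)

No

gcd(329, 14): 329 = 23·14 + 7; 14 = 2·7 + 0 → 7
7 does not divide 153, so a solution does not exist.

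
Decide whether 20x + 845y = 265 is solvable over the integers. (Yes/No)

By Bézout, 20x + 845y = 265 has integer solutions iff gcd(20, 845) | 265.
Euclid: 845 = 42·20 + 5; 20 = 4·5 + 0. gcd = 5; 265 mod 5 = 0. Yes.

Yes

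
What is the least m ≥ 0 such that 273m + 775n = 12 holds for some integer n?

494

Euclid: 775 = 2·273 + 229; 273 = 1·229 + 44; 229 = 5·44 + 9; 44 = 4·9 + 8; 9 = 1·8 + 1; 8 = 8·1 + 0 → gcd = 1; 12 = 1·12.
Back-substitution yields 273·(-88) + 775·(31) = 1, so one solution is m = -88·12 = -1056, n = 31·12 = 372.
Solutions in m differ by 775/1 = 775; the one in [0, 775) is -1056 mod 775 = 494.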